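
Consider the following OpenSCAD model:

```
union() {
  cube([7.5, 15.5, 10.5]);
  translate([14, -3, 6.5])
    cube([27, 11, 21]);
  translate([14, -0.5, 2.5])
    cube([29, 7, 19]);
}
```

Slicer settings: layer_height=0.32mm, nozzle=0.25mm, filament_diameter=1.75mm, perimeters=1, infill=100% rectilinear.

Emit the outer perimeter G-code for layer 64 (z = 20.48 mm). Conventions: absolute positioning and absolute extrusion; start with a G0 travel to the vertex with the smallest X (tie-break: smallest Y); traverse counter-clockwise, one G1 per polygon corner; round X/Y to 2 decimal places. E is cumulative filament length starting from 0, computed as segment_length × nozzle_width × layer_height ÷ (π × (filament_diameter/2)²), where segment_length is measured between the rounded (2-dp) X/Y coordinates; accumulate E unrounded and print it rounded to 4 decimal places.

At z = 20.48 mm: the cube is absent (z outside [0, 10.5]); the 27×11 cube at (14, -3) contributes its full rectangle; the 29×7 cube at (14, -0.5) contributes its full rectangle; Taking the union: the regions partially overlap (shared area 189.00 mm²), so overlapping operands fuse into one piece — 1 connected region. The outline is a single polygon with 8 vertices. Extrusion per mm of travel: 0.25 × 0.32 / (π × 0.875²) = 0.033260. Accumulating E over each segment gives final E = 2.6608.

G0 X14.00 Y-3.00 Z20.48
G1 X41.00 Y-3.00 E0.8980
G1 X41.00 Y-0.50 E0.9812
G1 X43.00 Y-0.50 E1.0477
G1 X43.00 Y6.50 E1.2805
G1 X41.00 Y6.50 E1.3470
G1 X41.00 Y8.00 E1.3969
G1 X14.00 Y8.00 E2.2949
G1 X14.00 Y-3.00 E2.6608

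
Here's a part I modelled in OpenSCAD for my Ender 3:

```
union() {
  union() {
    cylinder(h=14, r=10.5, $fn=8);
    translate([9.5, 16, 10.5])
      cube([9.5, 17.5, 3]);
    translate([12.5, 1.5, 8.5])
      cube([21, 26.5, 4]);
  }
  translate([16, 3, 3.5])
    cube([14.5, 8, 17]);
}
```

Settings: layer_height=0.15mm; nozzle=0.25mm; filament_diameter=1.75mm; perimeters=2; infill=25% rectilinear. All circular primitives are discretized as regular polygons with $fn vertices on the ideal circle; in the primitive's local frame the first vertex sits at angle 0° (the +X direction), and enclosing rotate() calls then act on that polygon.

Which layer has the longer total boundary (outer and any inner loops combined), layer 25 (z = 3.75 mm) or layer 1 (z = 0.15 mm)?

Layer 25 (z = 3.75): the cylinder: section is a regular 8-gon, circumradius r=10.5 (perimeter = 2·8·10.500·sin(180°/8) = 64.29 mm); the cube at (9.5, 16) does not reach this height (z outside [10.5, 13.5]); the cube at (12.5, 1.5) is absent (z outside [8.5, 12.5]); Combining (union): only the r=10.5 cylinder is present, so the union is just that shape — boundary = 64.29 mm; the 14.5×8 cube at (16, 3) contributes its full rectangle (perimeter 45.00 mm); Merging all regions: the 2 present regions are separate (no shared area or edge), so areas and boundary lengths simply add and each stays a separate island — boundary = 109.29 mm. So its perimeter = 109.29 mm. Layer 1 (z = 0.15): the cylinder: section is a regular 8-gon, circumradius r=10.5 (perimeter = 2·8·10.500·sin(180°/8) = 64.29 mm); the cube at (9.5, 16) does not reach this height (z outside [10.5, 13.5]); the cube at (12.5, 1.5) is absent (z outside [8.5, 12.5]); Combining (union): only the r=10.5 cylinder is present, so the union is just that shape — boundary = 64.29 mm; the cube at (16, 3) is not intersected at this z (z outside [3.5, 20.5]); Taking the union: only that combined region is present, so the union is just that shape — boundary = 64.29 mm. So its perimeter = 64.29 mm. Layer 25 is larger (109.29 vs 64.29 mm).

layer 25 (z = 3.75 mm)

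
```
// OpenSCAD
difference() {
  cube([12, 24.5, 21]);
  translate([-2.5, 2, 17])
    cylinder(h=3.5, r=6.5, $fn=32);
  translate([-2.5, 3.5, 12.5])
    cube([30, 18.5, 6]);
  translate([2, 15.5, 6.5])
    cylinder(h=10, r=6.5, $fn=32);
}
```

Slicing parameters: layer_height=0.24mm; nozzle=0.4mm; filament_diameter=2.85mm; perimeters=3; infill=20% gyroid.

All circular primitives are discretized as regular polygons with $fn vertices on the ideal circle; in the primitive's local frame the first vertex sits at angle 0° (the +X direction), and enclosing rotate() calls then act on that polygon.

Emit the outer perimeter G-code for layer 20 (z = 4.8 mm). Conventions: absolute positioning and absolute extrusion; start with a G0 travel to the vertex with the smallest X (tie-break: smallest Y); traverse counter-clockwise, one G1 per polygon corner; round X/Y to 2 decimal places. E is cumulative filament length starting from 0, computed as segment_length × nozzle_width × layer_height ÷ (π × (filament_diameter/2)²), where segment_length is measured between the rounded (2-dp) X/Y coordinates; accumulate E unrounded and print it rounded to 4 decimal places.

G0 X0.00 Y0.00 Z4.80
G1 X12.00 Y0.00 E0.1806
G1 X12.00 Y24.50 E0.5493
G1 X0.00 Y24.50 E0.7298
G1 X0.00 Y0.00 E1.0985

At z = 4.8 mm: the cube is present — its section is the full 12×24.5 rectangle; the cylinder at (-2.5, 2) is not intersected at this z (z outside [17, 20.5]); the cube at (-2.5, 3.5) is absent (z outside [12.5, 18.5]); the cylinder at (2, 15.5) does not reach this height (z outside [6.5, 16.5]); After the difference (first − rest): none of the subtracted shapes is present at this height, so the 12×24.5 cube is unchanged — 1 connected region. The outline is a single polygon with 4 vertices. Extrusion per mm of travel: 0.4 × 0.24 / (π × 1.425²) = 0.015048. Accumulating E over each segment gives final E = 1.0985.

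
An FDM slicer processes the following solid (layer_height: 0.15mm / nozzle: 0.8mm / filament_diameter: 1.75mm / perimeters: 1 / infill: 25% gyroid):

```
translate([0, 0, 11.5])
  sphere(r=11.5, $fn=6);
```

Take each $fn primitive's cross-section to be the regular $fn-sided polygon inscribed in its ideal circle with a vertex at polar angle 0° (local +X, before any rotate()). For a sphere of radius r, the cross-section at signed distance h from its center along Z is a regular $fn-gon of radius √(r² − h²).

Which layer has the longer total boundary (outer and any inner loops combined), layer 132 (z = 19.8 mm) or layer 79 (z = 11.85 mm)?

Layer 132 (z = 19.8): the sphere: section is a regular 6-gon, circumradius = √(r²−h²) = √(11.5²−8.3²) = 7.960 (perimeter = 2·6·7.960·sin(180°/6) = 47.76 mm). So its perimeter = 47.76 mm. Layer 79 (z = 11.85): the r=11.5 sphere contributes a regular 6-gon of circumradius √(11.5²−0.35²) = 11.495 (perimeter = 2·6·11.495·sin(180°/6) = 68.97 mm). So its perimeter = 68.97 mm. Layer 79 is larger (68.97 vs 47.76 mm).

layer 79 (z = 11.85 mm)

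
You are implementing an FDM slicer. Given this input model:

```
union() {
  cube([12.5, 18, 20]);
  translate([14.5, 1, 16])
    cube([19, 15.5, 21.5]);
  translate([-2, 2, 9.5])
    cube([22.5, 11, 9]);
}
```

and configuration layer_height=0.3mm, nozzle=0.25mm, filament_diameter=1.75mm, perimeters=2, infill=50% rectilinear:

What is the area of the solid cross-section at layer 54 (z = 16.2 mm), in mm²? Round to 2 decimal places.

563.50 mm²

At z = 16.2 mm: the 12.5×18 cube contributes its full rectangle (area 225.00 mm²); the 19×15.5 cube at (14.5, 1) contributes its full rectangle (area 294.50 mm²); the 22.5×11 cube at (-2, 2) contributes its full rectangle (area 247.50 mm²); Taking the union: the regions partially overlap — summed areas 767.00 mm² minus the doubly-counted overlap 203.50 mm² gives 563.50 mm² — area = 563.50 mm². Overall, the cross-section is a single solid region. Net area = 563.50 mm².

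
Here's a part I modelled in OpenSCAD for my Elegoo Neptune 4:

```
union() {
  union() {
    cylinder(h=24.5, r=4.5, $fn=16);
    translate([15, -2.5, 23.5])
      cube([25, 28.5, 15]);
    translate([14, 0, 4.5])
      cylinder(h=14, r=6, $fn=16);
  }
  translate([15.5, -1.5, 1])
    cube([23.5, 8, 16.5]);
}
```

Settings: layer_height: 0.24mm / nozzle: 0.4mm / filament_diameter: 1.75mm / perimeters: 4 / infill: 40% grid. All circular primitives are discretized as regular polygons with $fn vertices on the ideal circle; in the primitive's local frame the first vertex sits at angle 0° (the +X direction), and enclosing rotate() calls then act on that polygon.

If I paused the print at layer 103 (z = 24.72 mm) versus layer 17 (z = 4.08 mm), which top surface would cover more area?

Layer 103 (z = 24.72): the cylinder does not reach this height (z outside [0, 24.5]); the 25×28.5 cube at (15, -2.5) contributes its full rectangle (area 712.50 mm²); the cylinder at (14, 0) is absent (z outside [4.5, 18.5]); Taking the union: only the 25×28.5 cube at (15, -2.5) is present, so the union is just that shape — area = 712.50 mm²; the cube at (15.5, -1.5) is absent (z outside [1, 17.5]); Combining (union): only the result so far is present, so the union is just that shape — area = 712.50 mm². So its area = 712.50 mm². Layer 17 (z = 4.08): the r=4.5 cylinder contributes a regular 16-gon of circumradius 4.5 (area = (16/2)·4.500²·sin(360°/16) = 61.99 mm²); the cube at (15, -2.5) does not reach this height (z outside [23.5, 38.5]); the cylinder at (14, 0) is absent (z outside [4.5, 18.5]); Merging all regions: only the r=4.5 cylinder is present, so the union is just that shape — area = 61.99 mm²; the cube at (15.5, -1.5) (footprint 23.5×8) is included at this height (area 188.00 mm²); Taking the union: the 2 present regions are separate (no shared area or edge), so areas and boundary lengths simply add and each stays a separate island — area = 249.99 mm². So its area = 249.99 mm². Layer 103 is larger (712.50 vs 249.99 mm²).

layer 103 (z = 24.72 mm)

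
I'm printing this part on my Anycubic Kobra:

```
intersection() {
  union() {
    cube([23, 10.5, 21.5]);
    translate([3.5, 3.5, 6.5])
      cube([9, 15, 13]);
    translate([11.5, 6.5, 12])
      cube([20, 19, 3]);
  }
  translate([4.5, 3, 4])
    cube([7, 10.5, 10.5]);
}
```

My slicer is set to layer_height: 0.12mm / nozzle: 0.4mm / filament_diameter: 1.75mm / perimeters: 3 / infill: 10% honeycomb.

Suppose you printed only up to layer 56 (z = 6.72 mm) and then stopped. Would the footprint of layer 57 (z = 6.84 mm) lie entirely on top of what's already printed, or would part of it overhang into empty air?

entirely on top

Compare the two slices. At z = 6.72: the 23×10.5 cube contributes its full rectangle (area 241.50 mm²); the 9×15 cube at (3.5, 3.5) contributes its full rectangle (area 135.00 mm²); the cube at (11.5, 6.5) is not intersected at this z (z outside [12, 15]); Merging all regions: the regions partially overlap — summed areas 376.50 mm² minus the doubly-counted overlap 63.00 mm² gives 313.50 mm² — area = 313.50 mm²; the cube at (4.5, 3) (footprint 7×10.5) is included at this height (area 73.50 mm²); After intersecting: the 7×10.5 cube at (4.5, 3) lies inside that combined region, so the common part is the 7×10.5 cube at (4.5, 3) itself — area = 73.50 mm². At z = 6.84: the cube is present — its section is the full 23×10.5 rectangle (area 241.50 mm²); the cube at (3.5, 3.5) is present — its section is the full 9×15 rectangle (area 135.00 mm²); the cube at (11.5, 6.5) is absent (z outside [12, 15]); Taking the union: the regions partially overlap — summed areas 376.50 mm² minus the doubly-counted overlap 63.00 mm² gives 313.50 mm² — area = 313.50 mm²; the 7×10.5 cube at (4.5, 3) contributes its full rectangle (area 73.50 mm²); Keeping only the common overlap: the 7×10.5 cube at (4.5, 3) lies inside that combined region, so the common part is the 7×10.5 cube at (4.5, 3) itself — area = 73.50 mm². Checking containment: the cross-section at z = 6.84 is a subset of the cross-section at z = 6.72.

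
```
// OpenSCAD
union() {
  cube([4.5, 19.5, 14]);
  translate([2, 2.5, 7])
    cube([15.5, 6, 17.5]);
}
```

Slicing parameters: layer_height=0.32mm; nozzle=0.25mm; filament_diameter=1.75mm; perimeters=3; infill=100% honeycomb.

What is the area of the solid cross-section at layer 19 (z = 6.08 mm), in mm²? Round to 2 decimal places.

87.75 mm²

At z = 6.08 mm: the cube is present — its section is the full 4.5×19.5 rectangle (area 87.75 mm²); the cube at (2, 2.5) is absent (z outside [7, 24.5]); Taking the union: only the 4.5×19.5 cube is present, so the union is just that shape — area = 87.75 mm². Overall, the cross-section is a single solid region. Net area = 87.75 mm².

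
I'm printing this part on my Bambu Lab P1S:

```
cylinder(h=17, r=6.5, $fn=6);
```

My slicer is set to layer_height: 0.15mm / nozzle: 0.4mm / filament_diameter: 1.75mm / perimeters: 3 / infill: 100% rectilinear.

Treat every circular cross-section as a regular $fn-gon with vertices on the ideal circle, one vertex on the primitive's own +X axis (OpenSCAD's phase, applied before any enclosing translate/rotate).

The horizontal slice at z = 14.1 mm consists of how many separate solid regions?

1

At z = 14.1 mm: the r=6.5 cylinder contributes a regular 6-gon of circumradius 6.5. The result has 1 disconnected region.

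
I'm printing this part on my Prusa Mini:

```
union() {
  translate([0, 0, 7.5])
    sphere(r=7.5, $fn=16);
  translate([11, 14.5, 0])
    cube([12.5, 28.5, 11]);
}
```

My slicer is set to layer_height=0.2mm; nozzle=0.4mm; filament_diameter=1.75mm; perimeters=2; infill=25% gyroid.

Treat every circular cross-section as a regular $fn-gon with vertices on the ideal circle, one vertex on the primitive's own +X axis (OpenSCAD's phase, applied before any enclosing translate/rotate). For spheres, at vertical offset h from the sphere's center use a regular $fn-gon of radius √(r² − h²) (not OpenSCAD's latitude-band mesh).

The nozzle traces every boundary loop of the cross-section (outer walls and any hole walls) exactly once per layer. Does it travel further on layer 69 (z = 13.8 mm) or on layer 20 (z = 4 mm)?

Layer 69 (z = 13.8): the r=7.5 sphere slices to a regular 16-gon of circumradius 4.069 (√(r²−h²) with h=6.3 from center) (perimeter = 2·16·4.069·sin(180°/16) = 25.40 mm); the cube at (11, 14.5) does not reach this height (z outside [0, 11]); Merging all regions: only the r=7.5 sphere is present, so the union is just that shape — boundary = 25.40 mm. So its perimeter = 25.40 mm. Layer 20 (z = 4): the r=7.5 sphere slices to a regular 16-gon of circumradius 6.633 (√(r²−h²) with h=3.5 from center) (perimeter = 2·16·6.633·sin(180°/16) = 41.41 mm); the 12.5×28.5 cube at (11, 14.5) contributes its full rectangle (perimeter 82.00 mm); Taking the union: the 2 present regions are separate (no shared area or edge), so areas and boundary lengths simply add and each stays a separate island — boundary = 123.41 mm. So its perimeter = 123.41 mm. Layer 20 is larger (123.41 vs 25.40 mm).

layer 20 (z = 4 mm)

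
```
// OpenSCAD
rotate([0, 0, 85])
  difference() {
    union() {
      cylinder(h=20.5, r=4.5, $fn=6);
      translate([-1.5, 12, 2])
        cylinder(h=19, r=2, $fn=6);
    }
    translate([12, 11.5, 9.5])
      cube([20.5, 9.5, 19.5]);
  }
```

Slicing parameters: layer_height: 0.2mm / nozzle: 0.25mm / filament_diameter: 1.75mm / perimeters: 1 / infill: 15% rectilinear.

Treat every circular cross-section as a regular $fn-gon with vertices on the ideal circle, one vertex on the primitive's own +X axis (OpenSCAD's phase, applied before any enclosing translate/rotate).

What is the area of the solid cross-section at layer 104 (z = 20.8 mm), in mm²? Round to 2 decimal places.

10.39 mm²

At z = 20.8 mm: the cylinder does not reach this height (z outside [0, 20.5]); the r=2 cylinder at (-1.5, 12) gives a regular 6-gon of circumradius 2 (constant along its height) (area = (6/2)·2.000²·sin(360°/6) = 10.39 mm²); Merging all regions: only the r=2 cylinder at (-1.5, 12) is present, so the union is just that shape — area = 10.39 mm²; the cube at (12, 11.5) is present — its section is the full 20.5×9.5 rectangle (area 194.75 mm²); Taking the first minus the rest: starting from that combined region (10.39 mm²), the 20.5×9.5 cube at (12, 11.5) misses the remaining region (no effect) — area = 10.39 mm²; (whole slice rotated 85° about Z — lengths, areas and connectivity unchanged). Overall, the cross-section is a single solid region. Net area = 10.39 mm².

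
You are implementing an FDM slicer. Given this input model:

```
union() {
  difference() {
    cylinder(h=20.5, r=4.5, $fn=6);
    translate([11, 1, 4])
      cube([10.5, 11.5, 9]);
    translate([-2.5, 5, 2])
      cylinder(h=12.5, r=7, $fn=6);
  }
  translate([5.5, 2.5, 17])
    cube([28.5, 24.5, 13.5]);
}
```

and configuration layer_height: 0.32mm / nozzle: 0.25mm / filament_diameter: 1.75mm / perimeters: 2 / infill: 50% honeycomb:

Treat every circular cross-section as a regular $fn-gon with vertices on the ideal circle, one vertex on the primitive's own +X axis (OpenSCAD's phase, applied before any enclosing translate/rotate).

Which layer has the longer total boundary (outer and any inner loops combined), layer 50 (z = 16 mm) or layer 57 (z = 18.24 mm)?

Layer 50 (z = 16): the r=4.5 cylinder contributes a regular 6-gon of circumradius 4.5 (perimeter = 2·6·4.500·sin(180°/6) = 27.00 mm); the cube at (11, 1) does not reach this height (z outside [4, 13]); the cylinder at (-2.5, 5) is absent (z outside [2, 14.5]); After the difference (first − rest): none of the subtracted shapes is present at this height, so the r=4.5 cylinder is unchanged — boundary = 27.00 mm; the cube at (5.5, 2.5) is absent (z outside [17, 30.5]); Merging all regions: only that combined region is present, so the union is just that shape — boundary = 27.00 mm. So its perimeter = 27.00 mm. Layer 57 (z = 18.24): the r=4.5 cylinder contributes a regular 6-gon of circumradius 4.5 (perimeter = 2·6·4.500·sin(180°/6) = 27.00 mm); the cube at (11, 1) is absent (z outside [4, 13]); the cylinder at (-2.5, 5) is absent (z outside [2, 14.5]); Taking the first minus the rest: none of the subtracted shapes is present at this height, so the r=4.5 cylinder is unchanged — boundary = 27.00 mm; the 28.5×24.5 cube at (5.5, 2.5) contributes its full rectangle (perimeter 106.00 mm); Merging all regions: the 2 present regions are separate (no shared area or edge), so areas and boundary lengths simply add and each stays a separate island — boundary = 133.00 mm. So its perimeter = 133.00 mm. Layer 57 is larger (133.00 vs 27.00 mm).

layer 57 (z = 18.24 mm)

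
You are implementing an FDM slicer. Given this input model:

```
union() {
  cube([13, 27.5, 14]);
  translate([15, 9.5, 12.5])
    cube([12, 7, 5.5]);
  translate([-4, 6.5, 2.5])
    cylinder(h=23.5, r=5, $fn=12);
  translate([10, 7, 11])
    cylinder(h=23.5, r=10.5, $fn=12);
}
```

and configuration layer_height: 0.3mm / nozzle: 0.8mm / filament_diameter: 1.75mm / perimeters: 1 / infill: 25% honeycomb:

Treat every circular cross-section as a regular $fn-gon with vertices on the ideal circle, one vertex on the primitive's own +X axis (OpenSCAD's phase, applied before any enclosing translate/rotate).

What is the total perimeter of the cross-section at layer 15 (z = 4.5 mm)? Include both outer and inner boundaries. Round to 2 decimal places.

100.29 mm

At z = 4.5 mm: the cube (footprint 13×27.5) is included at this height (perimeter 81.00 mm); the cube at (15, 9.5) is not intersected at this z (z outside [12.5, 18]); the r=5 cylinder at (-4, 6.5) contributes a regular 12-gon of circumradius 5 (perimeter = 2·12·5.000·sin(180°/12) = 31.06 mm); the cylinder at (10, 7) does not reach this height (z outside [11, 34.5]); Combining (union): the regions partially overlap (shared area 3.43 mm²), so the edge portions inside another operand are dropped and the merged outline is re-measured after clipping — boundary = 100.29 mm. Overall, the cross-section is a single solid region. Total boundary length (outer) = 100.29 mm.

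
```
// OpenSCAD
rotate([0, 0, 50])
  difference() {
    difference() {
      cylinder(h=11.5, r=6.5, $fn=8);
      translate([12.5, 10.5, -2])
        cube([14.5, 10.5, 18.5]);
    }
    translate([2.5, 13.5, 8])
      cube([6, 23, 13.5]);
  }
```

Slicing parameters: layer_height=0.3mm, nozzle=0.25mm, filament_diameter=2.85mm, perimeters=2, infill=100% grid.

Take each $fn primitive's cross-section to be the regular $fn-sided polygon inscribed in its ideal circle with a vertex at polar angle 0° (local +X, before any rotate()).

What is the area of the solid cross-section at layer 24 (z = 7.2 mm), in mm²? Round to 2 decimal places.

119.50 mm²

At z = 7.2 mm: the cylinder: section is a regular 8-gon, circumradius r=6.5 (area = (8/2)·6.500²·sin(360°/8) = 119.50 mm²); the cube at (12.5, 10.5) is present — its section is the full 14.5×10.5 rectangle (area 152.25 mm²); Taking the first minus the rest: starting from the r=6.5 cylinder (119.50 mm²), the 14.5×10.5 cube at (12.5, 10.5) misses the remaining region (no effect) — area = 119.50 mm²; the cube at (2.5, 13.5) does not reach this height (z outside [8, 21.5]); After the difference (first − rest): none of the subtracted shapes is present at this height, so that combined region is unchanged — area = 119.50 mm²; (whole slice rotated 50° about Z — lengths, areas and connectivity unchanged). Overall, the cross-section is a single solid region. Net area = 119.50 mm².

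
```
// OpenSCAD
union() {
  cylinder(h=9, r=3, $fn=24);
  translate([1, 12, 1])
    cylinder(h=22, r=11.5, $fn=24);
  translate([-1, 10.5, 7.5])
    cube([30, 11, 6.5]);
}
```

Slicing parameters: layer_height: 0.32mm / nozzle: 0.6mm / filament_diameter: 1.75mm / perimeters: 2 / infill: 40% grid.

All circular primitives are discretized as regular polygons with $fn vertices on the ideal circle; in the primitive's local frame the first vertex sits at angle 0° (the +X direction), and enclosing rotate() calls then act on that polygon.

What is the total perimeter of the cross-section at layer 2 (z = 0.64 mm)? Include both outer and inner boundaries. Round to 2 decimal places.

18.80 mm

At z = 0.64 mm: the r=3 cylinder contributes a regular 24-gon of circumradius 3 (perimeter = 2·24·3.000·sin(180°/24) = 18.80 mm); the cylinder at (1, 12) is absent (z outside [1, 23]); the cube at (-1, 10.5) is not intersected at this z (z outside [7.5, 14]); Combining (union): only the r=3 cylinder is present, so the union is just that shape — boundary = 18.80 mm. Overall, the cross-section is a single solid region. Total boundary length (outer) = 18.80 mm.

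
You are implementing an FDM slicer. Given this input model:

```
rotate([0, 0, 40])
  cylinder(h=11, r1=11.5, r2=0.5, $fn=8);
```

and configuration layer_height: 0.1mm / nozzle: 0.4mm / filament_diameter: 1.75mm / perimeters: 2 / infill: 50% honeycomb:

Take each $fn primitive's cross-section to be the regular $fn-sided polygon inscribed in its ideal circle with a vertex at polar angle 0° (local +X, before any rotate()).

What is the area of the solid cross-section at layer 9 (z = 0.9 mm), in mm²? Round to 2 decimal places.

317.80 mm²

At z = 0.9 mm: the cone: at t=0.082 of its height the radius interpolates to r₁+(r₂−r₁)t = 10.600, giving a regular 8-gon of that circumradius (area = (8/2)·10.600²·sin(360°/8) = 317.80 mm²); (whole slice rotated 40° about Z — lengths, areas and connectivity unchanged). Overall, the cross-section is a single solid region. Net area = 317.80 mm².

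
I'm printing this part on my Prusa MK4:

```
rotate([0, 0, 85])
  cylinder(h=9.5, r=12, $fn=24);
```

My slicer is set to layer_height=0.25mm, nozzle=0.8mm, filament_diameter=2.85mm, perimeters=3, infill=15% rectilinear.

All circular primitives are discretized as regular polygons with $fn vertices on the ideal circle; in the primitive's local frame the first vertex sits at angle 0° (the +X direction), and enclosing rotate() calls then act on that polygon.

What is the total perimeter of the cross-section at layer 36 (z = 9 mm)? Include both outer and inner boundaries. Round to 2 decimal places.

75.18 mm

At z = 9 mm: the r=12 cylinder gives a regular 24-gon of circumradius 12 (constant along its height) (perimeter = 2·24·12.000·sin(180°/24) = 75.18 mm); (rotated 85° about Z; rotation is an isometry so areas/perimeters/island counts are preserved). Overall, the cross-section is a single solid region. Total boundary length (outer) = 75.18 mm.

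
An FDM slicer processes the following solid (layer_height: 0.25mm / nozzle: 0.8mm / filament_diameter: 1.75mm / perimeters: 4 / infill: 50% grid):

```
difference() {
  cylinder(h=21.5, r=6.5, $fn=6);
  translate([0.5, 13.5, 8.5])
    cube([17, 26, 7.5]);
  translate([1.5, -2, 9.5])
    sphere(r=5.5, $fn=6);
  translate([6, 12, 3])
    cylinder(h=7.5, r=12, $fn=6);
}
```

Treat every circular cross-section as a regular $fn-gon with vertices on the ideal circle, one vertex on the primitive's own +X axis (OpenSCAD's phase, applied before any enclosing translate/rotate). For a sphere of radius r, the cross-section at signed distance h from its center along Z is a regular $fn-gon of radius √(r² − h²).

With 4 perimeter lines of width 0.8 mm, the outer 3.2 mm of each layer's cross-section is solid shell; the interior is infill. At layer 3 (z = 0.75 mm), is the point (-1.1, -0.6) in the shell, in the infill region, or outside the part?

At z = 0.75 mm: the r=6.5 cylinder gives a regular 6-gon of circumradius 6.5 (constant along its height); the cube at (0.5, 13.5) does not reach this height (z outside [8.5, 16]); the sphere at (1.5, -2) is absent (|z−center|=8.750 > r=5.5); the cylinder at (6, 12) is not intersected at this z (z outside [3, 10.5]); Subtracting the remaining from the first: none of the subtracted shapes is present at this height, so the r=6.5 cylinder is unchanged — 1 connected region. Overall, the cross-section is a single solid region. The nearest boundary edge runs (-6.50, 0.00)→(-3.25, -5.63); distance from the point to it = 4.38 mm. The point is inside the cross-section and 4.38 mm from the nearest boundary — more than the 3.2 mm shell width (4 × 0.8), so it's in the infill interior.

infill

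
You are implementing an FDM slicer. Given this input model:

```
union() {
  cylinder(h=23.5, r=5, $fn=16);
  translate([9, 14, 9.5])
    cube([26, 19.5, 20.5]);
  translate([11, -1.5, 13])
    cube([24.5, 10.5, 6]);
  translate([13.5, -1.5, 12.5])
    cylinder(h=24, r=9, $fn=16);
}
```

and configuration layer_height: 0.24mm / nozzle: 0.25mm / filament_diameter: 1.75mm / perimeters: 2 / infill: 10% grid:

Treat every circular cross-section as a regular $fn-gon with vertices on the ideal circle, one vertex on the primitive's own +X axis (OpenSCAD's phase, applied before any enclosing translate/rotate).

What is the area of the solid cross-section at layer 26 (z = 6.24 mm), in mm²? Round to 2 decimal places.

At z = 6.24 mm: the r=5 cylinder gives a regular 16-gon of circumradius 5 (constant along its height) (area = (16/2)·5.000²·sin(360°/16) = 76.54 mm²); the cube at (9, 14) is absent (z outside [9.5, 30]); the cube at (11, -1.5) is absent (z outside [13, 19]); the cylinder at (13.5, -1.5) is not intersected at this z (z outside [12.5, 36.5]); Merging all regions: only the r=5 cylinder is present, so the union is just that shape — area = 76.54 mm². Overall, the cross-section is a single solid region. Net area = 76.54 mm².

76.54 mm²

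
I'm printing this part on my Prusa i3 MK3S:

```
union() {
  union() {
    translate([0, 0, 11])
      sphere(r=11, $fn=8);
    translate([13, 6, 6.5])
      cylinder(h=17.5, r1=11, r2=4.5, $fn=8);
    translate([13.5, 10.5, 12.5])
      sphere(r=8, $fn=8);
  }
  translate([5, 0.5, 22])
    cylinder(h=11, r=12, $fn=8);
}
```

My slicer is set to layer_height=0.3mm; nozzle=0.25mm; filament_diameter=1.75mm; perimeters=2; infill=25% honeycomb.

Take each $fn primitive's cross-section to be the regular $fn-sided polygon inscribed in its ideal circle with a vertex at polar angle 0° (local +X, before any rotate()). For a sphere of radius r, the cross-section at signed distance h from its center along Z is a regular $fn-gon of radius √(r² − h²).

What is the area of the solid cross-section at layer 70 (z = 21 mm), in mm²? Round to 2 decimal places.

At z = 21 mm: the r=11 sphere contributes a regular 8-gon of circumradius √(11²−10²) = 4.583 (area = (8/2)·4.583²·sin(360°/8) = 59.40 mm²); the cone at (13, 6) contributes a regular 8-gon of circumradius 5.614 (interpolated between r1=11 and r2=4.5 at t=0.829) (area = (8/2)·5.614²·sin(360°/8) = 89.15 mm²); the sphere at (13.5, 10.5) does not reach this height (|z−center|=8.500 > r=8); Merging all regions: the 2 present regions are separate (no shared area or edge), so areas and boundary lengths simply add and each stays a separate island — area = 148.55 mm²; the cylinder at (5, 0.5) is absent (z outside [22, 33]); Merging all regions: only that combined region is present, so the union is just that shape — area = 148.55 mm². Overall, the cross-section has 2 separate islands. Net area = 148.55 mm².

148.55 mm²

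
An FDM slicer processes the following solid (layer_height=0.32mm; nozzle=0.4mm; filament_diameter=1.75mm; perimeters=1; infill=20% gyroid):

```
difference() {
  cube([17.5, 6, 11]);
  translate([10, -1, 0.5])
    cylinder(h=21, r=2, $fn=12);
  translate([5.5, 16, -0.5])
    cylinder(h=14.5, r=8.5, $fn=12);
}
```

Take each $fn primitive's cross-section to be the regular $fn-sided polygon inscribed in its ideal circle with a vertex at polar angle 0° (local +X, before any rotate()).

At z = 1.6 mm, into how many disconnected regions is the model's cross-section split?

At z = 1.6 mm: the cube (footprint 17.5×6) is included at this height; the r=2 cylinder at (10, -1) contributes a regular 12-gon of circumradius 2; the cylinder at (5.5, 16): section is a regular 12-gon, circumradius r=8.5; Subtracting the remaining from the first: starting from the 17.5×6 cube, the r=2 cylinder at (10, -1) partially overlaps it — only the 2.27 mm² overlap (of its 12.00 mm²) is removed, clipping the outline; the r=8.5 cylinder at (5.5, 16) misses the remaining region (no effect) — 1 connected region. The result has 1 disconnected region.

1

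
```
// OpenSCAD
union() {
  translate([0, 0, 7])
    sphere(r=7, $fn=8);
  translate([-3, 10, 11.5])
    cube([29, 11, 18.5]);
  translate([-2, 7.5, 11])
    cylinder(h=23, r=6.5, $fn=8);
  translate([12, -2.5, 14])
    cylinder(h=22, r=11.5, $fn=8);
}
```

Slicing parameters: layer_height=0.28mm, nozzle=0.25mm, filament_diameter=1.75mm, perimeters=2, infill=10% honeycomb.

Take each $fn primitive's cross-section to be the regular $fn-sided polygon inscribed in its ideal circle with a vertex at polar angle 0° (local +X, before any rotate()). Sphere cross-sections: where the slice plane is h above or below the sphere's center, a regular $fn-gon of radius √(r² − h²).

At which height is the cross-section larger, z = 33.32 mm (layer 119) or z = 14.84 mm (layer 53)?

Layer 119 (z = 33.32): the sphere is not intersected at this z (|z−center|=26.320 > r=7); the cube at (-3, 10) does not reach this height (z outside [11.5, 30]); the r=6.5 cylinder at (-2, 7.5) gives a regular 8-gon of circumradius 6.5 (constant along its height) (area = (8/2)·6.500²·sin(360°/8) = 119.50 mm²); the r=11.5 cylinder at (12, -2.5) contributes a regular 8-gon of circumradius 11.5 (area = (8/2)·11.500²·sin(360°/8) = 374.06 mm²); Combining (union): the 2 present regions are separate (no shared area or edge), so areas and boundary lengths simply add and each stays a separate island — area = 493.56 mm². So its area = 493.56 mm². Layer 53 (z = 14.84): the sphere is absent (|z−center|=7.840 > r=7); the cube at (-3, 10) is present — its section is the full 29×11 rectangle (area 319.00 mm²); the r=6.5 cylinder at (-2, 7.5) gives a regular 8-gon of circumradius 6.5 (constant along its height) (area = (8/2)·6.500²·sin(360°/8) = 119.50 mm²); the r=11.5 cylinder at (12, -2.5) gives a regular 8-gon of circumradius 11.5 (constant along its height) (area = (8/2)·11.500²·sin(360°/8) = 374.06 mm²); Merging all regions: the regions partially overlap — summed areas 812.56 mm² minus the doubly-counted overlap 18.71 mm² gives 793.85 mm² — area = 793.85 mm². So its area = 793.85 mm². Layer 53 is larger (793.85 vs 493.56 mm²).

layer 53 (z = 14.84 mm)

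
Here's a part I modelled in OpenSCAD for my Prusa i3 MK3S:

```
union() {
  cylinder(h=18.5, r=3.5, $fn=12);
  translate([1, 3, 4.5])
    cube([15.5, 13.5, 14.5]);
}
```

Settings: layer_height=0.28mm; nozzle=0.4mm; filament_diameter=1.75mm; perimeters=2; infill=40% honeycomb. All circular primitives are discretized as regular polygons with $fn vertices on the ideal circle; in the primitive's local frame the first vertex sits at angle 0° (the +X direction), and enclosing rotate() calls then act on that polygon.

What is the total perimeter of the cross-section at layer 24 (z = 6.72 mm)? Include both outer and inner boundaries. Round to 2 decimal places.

77.91 mm

At z = 6.72 mm: the cylinder: section is a regular 12-gon, circumradius r=3.5 (perimeter = 2·12·3.500·sin(180°/12) = 21.74 mm); the cube at (1, 3) (footprint 15.5×13.5) is included at this height (perimeter 58.00 mm); Combining (union): the regions partially overlap (shared area 0.10 mm²), so the edge portions inside another operand are dropped and the merged outline is re-measured after clipping — boundary = 77.91 mm. Overall, the cross-section is a single solid region. Total boundary length (outer) = 77.91 mm.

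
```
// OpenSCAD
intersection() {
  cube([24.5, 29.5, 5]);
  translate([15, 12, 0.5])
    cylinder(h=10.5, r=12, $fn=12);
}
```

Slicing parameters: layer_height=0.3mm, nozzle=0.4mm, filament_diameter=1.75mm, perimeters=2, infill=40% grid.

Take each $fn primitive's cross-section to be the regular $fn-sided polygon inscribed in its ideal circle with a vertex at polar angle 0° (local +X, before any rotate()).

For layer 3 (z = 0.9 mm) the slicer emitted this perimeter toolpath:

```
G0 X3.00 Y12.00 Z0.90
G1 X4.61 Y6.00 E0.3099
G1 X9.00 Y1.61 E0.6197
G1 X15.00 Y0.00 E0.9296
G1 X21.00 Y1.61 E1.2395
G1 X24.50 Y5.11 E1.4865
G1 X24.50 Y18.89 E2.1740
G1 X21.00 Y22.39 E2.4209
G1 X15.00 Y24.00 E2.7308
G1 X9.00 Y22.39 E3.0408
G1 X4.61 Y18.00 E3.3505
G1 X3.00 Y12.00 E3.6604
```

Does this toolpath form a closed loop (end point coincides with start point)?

yes

Start point (G0): (3.00, 12.00). End point (last G1): the path returns to the start — closed.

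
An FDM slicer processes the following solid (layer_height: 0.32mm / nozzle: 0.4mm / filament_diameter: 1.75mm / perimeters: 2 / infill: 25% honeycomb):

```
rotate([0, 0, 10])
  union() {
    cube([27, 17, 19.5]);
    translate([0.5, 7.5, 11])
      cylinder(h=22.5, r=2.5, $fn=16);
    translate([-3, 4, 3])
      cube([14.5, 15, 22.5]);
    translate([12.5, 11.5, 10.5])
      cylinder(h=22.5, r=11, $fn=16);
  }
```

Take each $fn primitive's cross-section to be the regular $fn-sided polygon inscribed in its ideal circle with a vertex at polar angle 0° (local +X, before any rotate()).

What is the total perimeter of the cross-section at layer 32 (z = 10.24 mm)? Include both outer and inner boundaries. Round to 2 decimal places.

At z = 10.24 mm: the cube (footprint 27×17) is included at this height (perimeter 88.00 mm); the cylinder at (0.5, 7.5) does not reach this height (z outside [11, 33.5]); the 14.5×15 cube at (-3, 4) contributes its full rectangle (perimeter 59.00 mm); the cylinder at (12.5, 11.5) is not intersected at this z (z outside [10.5, 33]); Merging all regions: the regions partially overlap (shared area 149.50 mm²), so the edge portions inside another operand are dropped and the merged outline is re-measured after clipping — boundary = 98.00 mm; (rotated 10° about Z; rotation is an isometry so areas/perimeters/island counts are preserved). Overall, the cross-section is a single solid region. Total boundary length (outer) = 98.00 mm.

98.00 mm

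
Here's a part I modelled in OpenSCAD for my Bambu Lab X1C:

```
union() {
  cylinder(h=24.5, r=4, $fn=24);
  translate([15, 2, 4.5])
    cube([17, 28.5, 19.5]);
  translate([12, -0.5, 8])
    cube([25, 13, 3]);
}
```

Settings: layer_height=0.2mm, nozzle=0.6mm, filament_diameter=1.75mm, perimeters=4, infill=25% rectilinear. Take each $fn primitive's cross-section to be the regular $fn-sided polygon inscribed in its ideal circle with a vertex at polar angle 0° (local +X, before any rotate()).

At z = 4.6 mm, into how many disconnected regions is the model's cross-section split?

2

At z = 4.6 mm: the cylinder: section is a regular 24-gon, circumradius r=4; the cube at (15, 2) is present — its section is the full 17×28.5 rectangle; the cube at (12, -0.5) is not intersected at this z (z outside [8, 11]); Taking the union: the 2 present regions are separate (no shared area or edge), so areas and boundary lengths simply add and each stays a separate island — 2 connected regions. The result has 2 disconnected regions.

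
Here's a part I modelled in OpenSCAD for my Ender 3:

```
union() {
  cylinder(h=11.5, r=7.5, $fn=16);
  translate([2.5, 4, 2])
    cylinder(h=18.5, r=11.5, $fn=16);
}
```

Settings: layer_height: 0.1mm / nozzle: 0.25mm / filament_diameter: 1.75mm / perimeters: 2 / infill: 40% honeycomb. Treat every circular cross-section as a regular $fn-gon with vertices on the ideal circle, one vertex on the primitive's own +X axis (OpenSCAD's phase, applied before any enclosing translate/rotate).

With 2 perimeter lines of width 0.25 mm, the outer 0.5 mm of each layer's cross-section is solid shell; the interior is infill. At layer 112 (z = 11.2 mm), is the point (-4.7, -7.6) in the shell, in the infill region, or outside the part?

outside

At z = 11.2 mm: the cylinder: section is a regular 16-gon, circumradius r=7.5; the r=11.5 cylinder at (2.5, 4) gives a regular 16-gon of circumradius 11.5 (constant along its height); Combining (union): the regions partially overlap (shared area 166.72 mm²), so overlapping operands fuse into one piece — 1 connected region. Overall, the cross-section is a single solid region. The nearest boundary edge runs (-2.87, -6.93)→(-5.30, -5.30); distance from the point to it = 1.57 mm. The point is not inside any of the regions above, so it lies outside the cross-section (1.57 mm from the nearest boundary).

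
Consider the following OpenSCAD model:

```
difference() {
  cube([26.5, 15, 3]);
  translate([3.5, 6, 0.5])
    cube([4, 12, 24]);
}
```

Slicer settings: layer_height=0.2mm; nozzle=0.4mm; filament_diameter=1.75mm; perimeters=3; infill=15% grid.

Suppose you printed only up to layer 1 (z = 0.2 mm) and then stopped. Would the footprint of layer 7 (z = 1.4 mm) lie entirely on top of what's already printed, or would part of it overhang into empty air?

Compare the two slices. At z = 0.2: the cube is present — its section is the full 26.5×15 rectangle (area 397.50 mm²); the cube at (3.5, 6) is not intersected at this z (z outside [0.5, 24.5]); Subtracting the remaining from the first: none of the subtracted shapes is present at this height, so the 26.5×15 cube is unchanged — area = 397.50 mm². At z = 1.4: the cube is present — its section is the full 26.5×15 rectangle (area 397.50 mm²); the cube at (3.5, 6) (footprint 4×12) is included at this height (area 48.00 mm²); Subtracting the remaining from the first: starting from the 26.5×15 cube (397.50 mm²), the 4×12 cube at (3.5, 6) partially overlaps it — only the 36.00 mm² overlap (of its 48.00 mm²) is removed, clipping the outline — area = 361.50 mm². Checking containment: the cross-section at z = 1.4 is a subset of the cross-section at z = 0.2.

entirely on top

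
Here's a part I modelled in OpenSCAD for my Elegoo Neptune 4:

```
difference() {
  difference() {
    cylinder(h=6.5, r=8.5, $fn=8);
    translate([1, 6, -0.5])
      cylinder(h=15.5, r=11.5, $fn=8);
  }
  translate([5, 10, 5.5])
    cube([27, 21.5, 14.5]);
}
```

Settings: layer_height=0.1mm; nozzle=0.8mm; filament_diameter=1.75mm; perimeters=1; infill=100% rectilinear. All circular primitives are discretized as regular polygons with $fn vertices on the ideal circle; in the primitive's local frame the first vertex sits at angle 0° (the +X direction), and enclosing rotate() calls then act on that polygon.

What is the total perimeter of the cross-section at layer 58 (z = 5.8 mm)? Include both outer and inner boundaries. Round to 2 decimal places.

42.10 mm

At z = 5.8 mm: the r=8.5 cylinder contributes a regular 8-gon of circumradius 8.5 (perimeter = 2·8·8.500·sin(180°/8) = 52.04 mm); the r=11.5 cylinder at (1, 6) gives a regular 8-gon of circumradius 11.5 (constant along its height) (perimeter = 2·8·11.500·sin(180°/8) = 70.41 mm); After the difference (first − rest): starting from the r=8.5 cylinder, the r=11.5 cylinder at (1, 6) partially overlaps it — only the 162.17 mm² overlap (of its 374.06 mm²) is removed, clipping the outline — boundary = 42.10 mm; the cube at (5, 10) is present — its section is the full 27×21.5 rectangle (perimeter 97.00 mm); After the difference (first − rest): starting from that combined region, the 27×21.5 cube at (5, 10) misses the remaining region (no effect) — boundary = 42.10 mm. Overall, the cross-section is a single solid region. Total boundary length (outer) = 42.10 mm.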